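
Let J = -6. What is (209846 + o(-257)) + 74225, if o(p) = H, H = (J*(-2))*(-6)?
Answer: 283999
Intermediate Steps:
H = -72 (H = -6*(-2)*(-6) = 12*(-6) = -72)
o(p) = -72
(209846 + o(-257)) + 74225 = (209846 - 72) + 74225 = 209774 + 74225 = 283999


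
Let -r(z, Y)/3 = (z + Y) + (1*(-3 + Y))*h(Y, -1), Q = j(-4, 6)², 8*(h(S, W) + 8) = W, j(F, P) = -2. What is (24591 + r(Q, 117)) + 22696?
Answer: 198811/4 ≈ 49703.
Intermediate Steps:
h(S, W) = -8 + W/8
Q = 4 (Q = (-2)² = 4)
r(z, Y) = -585/8 - 3*z + 171*Y/8 (r(z, Y) = -3*((z + Y) + (1*(-3 + Y))*(-8 + (⅛)*(-1))) = -3*((Y + z) + (-3 + Y)*(-8 - ⅛)) = -3*((Y + z) + (-3 + Y)*(-65/8)) = -3*((Y + z) + (195/8 - 65*Y/8)) = -3*(195/8 + z - 57*Y/8) = -585/8 - 3*z + 171*Y/8)
(24591 + r(Q, 117)) + 22696 = (24591 + (-585/8 - 3*4 + (171/8)*117)) + 22696 = (24591 + (-585/8 - 12 + 20007/8)) + 22696 = (24591 + 9663/4) + 22696 = 108027/4 + 22696 = 198811/4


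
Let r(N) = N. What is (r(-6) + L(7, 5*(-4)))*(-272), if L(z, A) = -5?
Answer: 2992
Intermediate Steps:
(r(-6) + L(7, 5*(-4)))*(-272) = (-6 - 5)*(-272) = -11*(-272) = 2992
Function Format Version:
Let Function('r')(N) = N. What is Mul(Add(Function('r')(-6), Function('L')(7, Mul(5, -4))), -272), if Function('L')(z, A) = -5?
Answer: 2992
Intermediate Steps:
Mul(Add(Function('r')(-6), Function('L')(7, Mul(5, -4))), -272) = Mul(Add(-6, -5), -272) = Mul(-11, -272) = 2992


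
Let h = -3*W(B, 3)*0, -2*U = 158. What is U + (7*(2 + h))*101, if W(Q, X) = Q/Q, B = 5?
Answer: 1335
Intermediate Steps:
U = -79 (U = -½*158 = -79)
W(Q, X) = 1
h = 0 (h = -3*1*0 = -3*0 = 0)
U + (7*(2 + h))*101 = -79 + (7*(2 + 0))*101 = -79 + (7*2)*101 = -79 + 14*101 = -79 + 1414 = 1335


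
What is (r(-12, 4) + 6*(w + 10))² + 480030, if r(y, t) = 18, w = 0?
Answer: 486114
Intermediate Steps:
(r(-12, 4) + 6*(w + 10))² + 480030 = (18 + 6*(0 + 10))² + 480030 = (18 + 6*10)² + 480030 = (18 + 60)² + 480030 = 78² + 480030 = 6084 + 480030 = 486114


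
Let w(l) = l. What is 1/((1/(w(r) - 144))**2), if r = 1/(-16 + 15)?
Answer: 21025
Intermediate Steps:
r = -1 (r = 1/(-1) = -1)
1/((1/(w(r) - 144))**2) = 1/((1/(-1 - 144))**2) = 1/((1/(-145))**2) = 1/((-1/145)**2) = 1/(1/21025) = 21025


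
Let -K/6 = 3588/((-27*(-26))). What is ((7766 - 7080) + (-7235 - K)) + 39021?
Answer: 97508/3 ≈ 32503.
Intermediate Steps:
K = -92/3 (K = -21528/((-27*(-26))) = -21528/702 = -6*46/9 = -92/3 ≈ -30.667)
((7766 - 7080) + (-7235 - K)) + 39021 = ((7766 - 7080) + (-7235 - 1*(-92/3))) + 39021 = (686 + (-7235 + 92/3)) + 39021 = (686 - 21613/3) + 39021 = -19555/3 + 39021 = 97508/3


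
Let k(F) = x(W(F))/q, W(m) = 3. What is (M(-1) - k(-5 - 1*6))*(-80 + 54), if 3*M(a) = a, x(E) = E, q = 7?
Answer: 416/21 ≈ 19.810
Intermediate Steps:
M(a) = a/3
k(F) = 3/7
(M(-1) - k(-5 - 1*6))*(-80 + 54) = ((1/3)*(-1) - 1*3/7)*(-80 + 54) = (-1/3 - 3/7)*(-26) = -16/21*(-26) = 416/21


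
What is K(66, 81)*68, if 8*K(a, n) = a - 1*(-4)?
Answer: 595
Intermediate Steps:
K(a, n) = ½ + a/8 (K(a, n) = (a - 1*(-4))/8 = (a + 4)/8 = (4 + a)/8 = ½ + a/8)
K(66, 81)*68 = (½ + (⅛)*66)*68 = (½ + 33/4)*68 = (35/4)*68 = 595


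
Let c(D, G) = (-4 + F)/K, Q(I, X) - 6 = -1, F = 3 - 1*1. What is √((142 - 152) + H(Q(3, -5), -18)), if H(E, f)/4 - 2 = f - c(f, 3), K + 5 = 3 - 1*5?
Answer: I*√3682/7 ≈ 8.6685*I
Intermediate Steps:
F = 2 (F = 3 - 1 = 2)
Q(I, X) = 5 (Q(I, X) = 6 - 1 = 5)
K = -7 (K = -5 + (3 - 1*5) = -5 + (3 - 5) = -5 - 2 = -7)
c(D, G) = 2/7 (c(D, G) = (-4 + 2)/(-7) = -2*(-⅐) = 2/7)
H(E, f) = 48/7 + 4*f (H(E, f) = 8 + 4*(f - 1*2/7) = 8 + 4*(f - 2/7) = 8 + 4*(-2/7 + f) = 8 + (-8/7 + 4*f) = 48/7 + 4*f)
√((142 - 152) + H(Q(3, -5), -18)) = √((142 - 152) + (48/7 + 4*(-18))) = √(-10 + (48/7 - 72)) = √(-10 - 456/7) = √(-526/7) = I*√3682/7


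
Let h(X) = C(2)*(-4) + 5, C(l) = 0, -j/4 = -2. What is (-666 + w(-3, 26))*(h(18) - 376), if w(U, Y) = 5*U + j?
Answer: 249683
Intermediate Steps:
j = 8 (j = -4*(-2) = 8)
w(U, Y) = 8 + 5*U (w(U, Y) = 5*U + 8 = 8 + 5*U)
h(X) = 5 (h(X) = 0*(-4) + 5 = 0 + 5 = 5)
(-666 + w(-3, 26))*(h(18) - 376) = (-666 + (8 + 5*(-3)))*(5 - 376) = (-666 + (8 - 15))*(-371) = (-666 - 7)*(-371) = -673*(-371) = 249683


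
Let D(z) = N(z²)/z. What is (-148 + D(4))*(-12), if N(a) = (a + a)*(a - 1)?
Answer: 336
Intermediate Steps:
N(a) = 2*a*(-1 + a) (N(a) = (2*a)*(-1 + a) = 2*a*(-1 + a))
D(z) = 2*z*(-1 + z²) (D(z) = (2*z²*(-1 + z²))/z = 2*z*(-1 + z²))
(-148 + D(4))*(-12) = (-148 + 2*4*(-1 + 4²))*(-12) = (-148 + 2*4*(-1 + 16))*(-12) = (-148 + 2*4*15)*(-12) = (-148 + 120)*(-12) = -28*(-12) = 336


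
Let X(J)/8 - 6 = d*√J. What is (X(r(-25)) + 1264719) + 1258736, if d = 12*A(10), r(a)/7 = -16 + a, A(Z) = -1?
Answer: 2523503 - 96*I*√287 ≈ 2.5235e+6 - 1626.3*I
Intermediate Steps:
r(a) = -112 + 7*a (r(a) = 7*(-16 + a) = -112 + 7*a)
d = -12 (d = 12*(-1) = -12)
X(J) = 48 - 96*√J (X(J) = 48 + 8*(-12*√J) = 48 - 96*√J)
(X(r(-25)) + 1264719) + 1258736 = ((48 - 96*√(-112 + 7*(-25))) + 1264719) + 1258736 = ((48 - 96*√(-112 - 175)) + 1264719) + 1258736 = ((48 - 96*I*√287) + 1264719) + 1258736 = (1264767 - 96*I*√287) + 1258736 = 2523503 - 96*I*√287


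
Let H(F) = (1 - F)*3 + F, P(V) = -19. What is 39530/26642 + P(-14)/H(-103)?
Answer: 18554/13321 ≈ 1.3928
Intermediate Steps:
H(F) = 3 - 2*F (H(F) = (3 - 3*F) + F = 3 - 2*F)
39530/26642 + P(-14)/H(-103) = 39530/26642 - 19/(3 - 2*(-103)) = 39530*(1/26642) - 19/(3 + 206) = 19765/13321 - 19/209 = 19765/13321 - 19*1/209 = 19765/13321 - 1/11 = 18554/13321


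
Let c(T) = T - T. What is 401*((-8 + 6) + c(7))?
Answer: -802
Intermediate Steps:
c(T) = 0
401*((-8 + 6) + c(7)) = 401*((-8 + 6) + 0) = 401*(-2 + 0) = 401*(-2) = -802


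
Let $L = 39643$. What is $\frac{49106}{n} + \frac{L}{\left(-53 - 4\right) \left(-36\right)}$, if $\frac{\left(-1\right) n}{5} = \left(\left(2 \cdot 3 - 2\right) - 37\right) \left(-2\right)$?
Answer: $- \frac{14613887}{112860} \approx -129.49$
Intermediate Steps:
$n = -330$ ($n = - 5 \left(\left(2 \cdot 3 - 2\right) - 37\right) \left(-2\right) = - 5 \left(\left(6 - 2\right) - 37\right) \left(-2\right) = - 5 \left(4 - 37\right) \left(-2\right) = - 5 \left(\left(-33\right) \left(-2\right)\right) = \left(-5\right) 66 = -330$)
$\frac{49106}{n} + \frac{L}{\left(-53 - 4\right) \left(-36\right)} = \frac{49106}{-330} + \frac{39643}{\left(-53 - 4\right) \left(-36\right)} = 49106 \left(- \frac{1}{330}\right) + \frac{39643}{\left(-57\right) \left(-36\right)} = - \frac{24553}{165} + \frac{39643}{2052} = - \frac{14613887}{112860}$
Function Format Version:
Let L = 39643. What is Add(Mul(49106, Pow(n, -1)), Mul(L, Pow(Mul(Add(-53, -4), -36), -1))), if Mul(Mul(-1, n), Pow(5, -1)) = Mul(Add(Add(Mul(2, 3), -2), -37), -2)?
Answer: Rational(-14613887, 112860) ≈ -129.49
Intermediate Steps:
n = -330 (n = Mul(-5, Mul(Add(Add(Mul(2, 3), -2), -37), -2)) = Mul(-5, Mul(Add(Add(6, -2), -37), -2)) = Mul(-5, Mul(Add(4, -37), -2)) = Mul(-5, Mul(-33, -2)) = Mul(-5, 66) = -330)
Add(Mul(49106, Pow(n, -1)), Mul(L, Pow(Mul(Add(-53, -4), -36), -1))) = Add(Mul(49106, Pow(-330, -1)), Mul(39643, Pow(Mul(Add(-53, -4), -36), -1))) = Add(Mul(49106, Rational(-1, 330)), Mul(39643, Pow(Mul(-57, -36), -1))) = Add(Rational(-24553, 165), Mul(39643, Pow(2052, -1))) = Add(Rational(-24553, 165), Mul(39643, Rational(1, 2052))) = Add(Rational(-24553, 165), Rational(39643, 2052)) = Rational(-14613887, 112860)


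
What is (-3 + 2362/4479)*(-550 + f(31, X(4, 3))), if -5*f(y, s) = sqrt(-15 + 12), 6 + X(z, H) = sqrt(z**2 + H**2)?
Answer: 6091250/4479 + 2215*I*sqrt(3)/4479 ≈ 1360.0 + 0.85655*I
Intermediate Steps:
X(z, H) = -6 + sqrt(H**2 + z**2) (X(z, H) = -6 + sqrt(z**2 + H**2) = -6 + sqrt(H**2 + z**2))
f(y, s) = -I*sqrt(3)/5 (f(y, s) = -sqrt(-15 + 12)/5 = -I*sqrt(3)/5)
(-3 + 2362/4479)*(-550 + f(31, X(4, 3))) = (-3 + 2362/4479)*(-550 - I*sqrt(3)/5) = -11075*(-550 - I*sqrt(3)/5)/4479 = 6091250/4479 + 2215*I*sqrt(3)/4479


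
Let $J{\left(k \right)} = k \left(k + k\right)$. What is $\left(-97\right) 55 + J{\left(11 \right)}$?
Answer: $-5093$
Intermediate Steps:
$J{\left(k \right)} = 2 k^{2}$ ($J{\left(k \right)} = k 2 k = 2 k^{2}$)
$\left(-97\right) 55 + J{\left(11 \right)} = \left(-97\right) 55 + 2 \cdot 11^{2} = -5335 + 2 \cdot 121 = -5335 + 242 = -5093$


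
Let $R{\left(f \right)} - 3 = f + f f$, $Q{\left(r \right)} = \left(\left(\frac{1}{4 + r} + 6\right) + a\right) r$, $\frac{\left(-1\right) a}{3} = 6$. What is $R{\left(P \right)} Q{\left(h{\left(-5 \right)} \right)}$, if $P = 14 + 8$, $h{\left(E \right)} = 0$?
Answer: $0$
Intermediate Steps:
$a = -18$ ($a = \left(-3\right) 6 = -18$)
$Q{\left(r \right)} = r \left(-12 + \frac{1}{4 + r}\right)$ ($Q{\left(r \right)} = \left(\left(\frac{1}{4 + r} + 6\right) - 18\right) r = \left(\left(6 + \frac{1}{4 + r}\right) - 18\right) r = \left(-12 + \frac{1}{4 + r}\right) r = r \left(-12 + \frac{1}{4 + r}\right)$)
$P = 22$
$R{\left(f \right)} = 3 + f + f^{2}$ ($R{\left(f \right)} = 3 + \left(f + f f\right) = 3 + \left(f + f^{2}\right) = 3 + f + f^{2}$)
$R{\left(P \right)} Q{\left(h{\left(-5 \right)} \right)} = \left(3 + 22 + 22^{2}\right) \left(\left(-1\right) 0 \frac{1}{4 + 0} \left(47 + 12 \cdot 0\right)\right) = \left(3 + 22 + 484\right) \left(\left(-1\right) 0 \cdot \frac{1}{4} \left(47 + 0\right)\right) = 509 \left(\left(-1\right) 0 \cdot \frac{1}{4} \cdot 47\right) = 509 \cdot 0 = 0$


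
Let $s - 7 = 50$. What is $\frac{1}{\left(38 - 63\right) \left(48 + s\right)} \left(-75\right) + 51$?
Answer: $\frac{1786}{35} \approx 51.029$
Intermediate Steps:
$s = 57$ ($s = 7 + 50 = 57$)
$\frac{1}{\left(38 - 63\right) \left(48 + s\right)} \left(-75\right) + 51 = \frac{1}{\left(38 - 63\right) \left(48 + 57\right)} \left(-75\right) + 51 = \frac{1}{\left(-25\right) 105} \left(-75\right) + 51 = \frac{1}{-2625} \left(-75\right) + 51 = \left(- \frac{1}{2625}\right) \left(-75\right) + 51 = \frac{1}{35} + 51 = \frac{1786}{35}$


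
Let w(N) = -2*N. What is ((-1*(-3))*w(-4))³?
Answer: 13824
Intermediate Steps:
((-1*(-3))*w(-4))³ = ((-1*(-3))*(-2*(-4)))³ = (3*8)³ = 24³ = 13824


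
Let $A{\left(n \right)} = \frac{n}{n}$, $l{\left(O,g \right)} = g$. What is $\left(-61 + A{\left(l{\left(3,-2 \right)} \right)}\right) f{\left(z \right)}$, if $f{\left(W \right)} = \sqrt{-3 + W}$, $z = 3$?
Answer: $0$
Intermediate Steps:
$A{\left(n \right)} = 1$
$\left(-61 + A{\left(l{\left(3,-2 \right)} \right)}\right) f{\left(z \right)} = \left(-61 + 1\right) \sqrt{-3 + 3} = - 60 \sqrt{0} = \left(-60\right) 0 = 0$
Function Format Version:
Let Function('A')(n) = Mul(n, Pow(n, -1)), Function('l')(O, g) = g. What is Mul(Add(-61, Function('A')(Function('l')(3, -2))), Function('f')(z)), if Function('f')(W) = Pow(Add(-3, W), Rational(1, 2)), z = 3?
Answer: 0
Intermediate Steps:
Function('A')(n) = 1
Mul(Add(-61, Function('A')(Function('l')(3, -2))), Function('f')(z)) = Mul(Add(-61, 1), Pow(Add(-3, 3), Rational(1, 2))) = Mul(-60, Pow(0, Rational(1, 2))) = Mul(-60, 0) = 0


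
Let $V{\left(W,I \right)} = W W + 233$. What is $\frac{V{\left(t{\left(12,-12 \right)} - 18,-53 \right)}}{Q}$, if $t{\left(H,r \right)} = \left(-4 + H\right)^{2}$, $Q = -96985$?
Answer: $- \frac{2349}{96985} \approx -0.02422$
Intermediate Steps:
$V{\left(W,I \right)} = 233 + W^{2}$ ($V{\left(W,I \right)} = W^{2} + 233 = 233 + W^{2}$)
$\frac{V{\left(t{\left(12,-12 \right)} - 18,-53 \right)}}{Q} = \frac{233 + \left(\left(-4 + 12\right)^{2} - 18\right)^{2}}{-96985} = \left(233 + \left(8^{2} - 18\right)^{2}\right) \left(- \frac{1}{96985}\right) = \left(233 + \left(64 - 18\right)^{2}\right) \left(- \frac{1}{96985}\right) = \left(233 + 46^{2}\right) \left(- \frac{1}{96985}\right) = \left(233 + 2116\right) \left(- \frac{1}{96985}\right) = 2349 \left(- \frac{1}{96985}\right) = - \frac{2349}{96985}$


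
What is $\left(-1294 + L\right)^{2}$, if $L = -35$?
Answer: $1766241$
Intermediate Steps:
$\left(-1294 + L\right)^{2} = \left(-1294 - 35\right)^{2} = \left(-1329\right)^{2} = 1766241$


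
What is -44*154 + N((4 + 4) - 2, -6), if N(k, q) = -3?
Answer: -6779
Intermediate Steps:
-44*154 + N((4 + 4) - 2, -6) = -44*154 - 3 = -6776 - 3 = -6779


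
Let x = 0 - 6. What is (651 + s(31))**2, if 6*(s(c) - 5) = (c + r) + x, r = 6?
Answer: 15737089/36 ≈ 4.3714e+5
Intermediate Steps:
x = -6
s(c) = 5 + c/6 (s(c) = 5 + ((c + 6) - 6)/6 = 5 + ((6 + c) - 6)/6 = 5 + c/6)
(651 + s(31))**2 = (651 + (5 + (1/6)*31))**2 = (651 + (5 + 31/6))**2 = (651 + 61/6)**2 = (3967/6)**2 = 15737089/36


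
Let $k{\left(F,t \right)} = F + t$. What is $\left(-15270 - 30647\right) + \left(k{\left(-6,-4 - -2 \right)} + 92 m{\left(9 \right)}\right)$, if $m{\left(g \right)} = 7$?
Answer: $-45281$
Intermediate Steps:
$\left(-15270 - 30647\right) + \left(k{\left(-6,-4 - -2 \right)} + 92 m{\left(9 \right)}\right) = \left(-15270 - 30647\right) + \left(\left(-6 - 2\right) + 92 \cdot 7\right) = -45917 + \left(\left(-6 + \left(-4 + 2\right)\right) + 644\right) = -45917 + \left(\left(-6 - 2\right) + 644\right) = -45917 + \left(-8 + 644\right) = -45917 + 636 = -45281$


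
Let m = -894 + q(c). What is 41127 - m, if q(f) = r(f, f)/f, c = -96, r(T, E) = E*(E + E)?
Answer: 42213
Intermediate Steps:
r(T, E) = 2*E² (r(T, E) = E*(2*E) = 2*E²)
q(f) = 2*f (q(f) = (2*f²)/f = 2*f)
m = -1086 (m = -894 + 2*(-96) = -894 - 192 = -1086)
41127 - m = 41127 - 1*(-1086) = 41127 + 1086 = 42213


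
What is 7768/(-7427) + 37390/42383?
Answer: -51535614/314778541 ≈ -0.16372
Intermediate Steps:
7768/(-7427) + 37390/42383 = 7768*(-1/7427) + 37390*(1/42383) = -7768/7427 + 37390/42383 = -51535614/314778541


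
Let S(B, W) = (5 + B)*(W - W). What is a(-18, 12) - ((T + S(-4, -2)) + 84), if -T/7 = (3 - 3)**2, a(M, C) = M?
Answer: -102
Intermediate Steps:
S(B, W) = 0 (S(B, W) = (5 + B)*0 = 0)
T = 0 (T = -7*(3 - 3)**2 = -7*0**2 = -7*0 = 0)
a(-18, 12) - ((T + S(-4, -2)) + 84) = -18 - ((0 + 0) + 84) = -18 - (0 + 84) = -18 - 1*84 = -18 - 84 = -102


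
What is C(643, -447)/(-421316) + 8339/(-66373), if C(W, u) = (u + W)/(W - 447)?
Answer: -3513420497/27964006868 ≈ -0.12564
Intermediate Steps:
C(W, u) = (W + u)/(-447 + W)
C(643, -447)/(-421316) + 8339/(-66373) = ((643 - 447)/(-447 + 643))/(-421316) + 8339/(-66373) = (196/196)*(-1/421316) + 8339*(-1/66373) = ((1/196)*196)*(-1/421316) - 8339/66373 = 1*(-1/421316) - 8339/66373 = -1/421316 - 8339/66373 = -3513420497/27964006868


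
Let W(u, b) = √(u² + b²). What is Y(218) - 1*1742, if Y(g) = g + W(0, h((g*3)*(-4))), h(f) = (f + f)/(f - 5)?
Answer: -3989172/2621 ≈ -1522.0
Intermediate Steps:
h(f) = 2*f/(-5 + f) (h(f) = (2*f)/(-5 + f) = 2*f/(-5 + f))
W(u, b) = √(b² + u²)
Y(g) = g + 24*√(g²/(-5 - 12*g)²) (Y(g) = g + √((2*((g*3)*(-4))/(-5 + (g*3)*(-4)))² + 0²) = g + √((2*((3*g)*(-4))/(-5 + (3*g)*(-4)))² + 0) = g + √((2*(-12*g)/(-5 - 12*g))² + 0) = g + √((-24*g/(-5 - 12*g))² + 0) = g + √(576*g²/(-5 - 12*g)² + 0) = g + √(576*g²/(-5 - 12*g)²) = g + 24*√(g²/(-5 - 12*g)²))
Y(218) - 1*1742 = (218 + 24*√(218²/(5 + 12*218)²)) - 1*1742 = (218 + 24*√(47524/(5 + 2616)²)) - 1742 = (218 + 24*√(47524/2621²)) - 1742 = (218 + 24*√(47524*(1/6869641))) - 1742 = (218 + 24*√(47524/6869641)) - 1742 = (218 + 24*(218/2621)) - 1742 = (218 + 5232/2621) - 1742 = 576610/2621 - 1742 = -3989172/2621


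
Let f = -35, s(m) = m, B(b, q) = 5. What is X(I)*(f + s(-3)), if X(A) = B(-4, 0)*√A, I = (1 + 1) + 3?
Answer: -190*√5 ≈ -424.85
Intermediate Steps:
I = 5 (I = 2 + 3 = 5)
X(A) = 5*√A
X(I)*(f + s(-3)) = (5*√5)*(-35 - 3) = (5*√5)*(-38) = -190*√5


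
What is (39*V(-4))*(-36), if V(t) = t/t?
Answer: -1404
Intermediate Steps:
V(t) = 1
(39*V(-4))*(-36) = (39*1)*(-36) = 39*(-36) = -1404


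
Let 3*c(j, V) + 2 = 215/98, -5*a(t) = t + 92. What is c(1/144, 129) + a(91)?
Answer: -53707/1470 ≈ -36.535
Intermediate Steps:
a(t) = -92/5 - t/5 (a(t) = -(t + 92)/5 = -(92 + t)/5 = -92/5 - t/5)
c(j, V) = 19/294 (c(j, V) = -⅔ + (215/98)/3 = -⅔ + (215*(1/98))/3 = -⅔ + (⅓)*(215/98) = -⅔ + 215/294 = 19/294)
c(1/144, 129) + a(91) = 19/294 + (-92/5 - ⅕*91) = 19/294 + (-92/5 - 91/5) = 19/294 - 183/5 = -53707/1470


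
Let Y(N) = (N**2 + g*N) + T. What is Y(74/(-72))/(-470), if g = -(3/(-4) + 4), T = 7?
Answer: -1477/60912 ≈ -0.024248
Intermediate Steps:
g = -13/4 (g = -(3*(-1/4) + 4) = -(-3/4 + 4) = -1*13/4 = -13/4 ≈ -3.2500)
Y(N) = 7 + N**2 - 13*N/4 (Y(N) = (N**2 - 13*N/4) + 7 = 7 + N**2 - 13*N/4)
Y(74/(-72))/(-470) = (7 + (74/(-72))**2 - 481/(2*(-72)))/(-470) = (7 + (74*(-1/72))**2 - 481*(-1)/(2*72))*(-1/470) = (7 + (-37/36)**2 - 13/4*(-37/36))*(-1/470) = (7 + 1369/1296 + 481/144)*(-1/470) = (7385/648)*(-1/470) = -1477/60912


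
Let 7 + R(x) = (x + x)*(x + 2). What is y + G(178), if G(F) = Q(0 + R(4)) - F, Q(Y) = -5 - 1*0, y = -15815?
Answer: -15998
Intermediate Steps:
R(x) = -7 + 2*x*(2 + x) (R(x) = -7 + (x + x)*(x + 2) = -7 + (2*x)*(2 + x) = -7 + 2*x*(2 + x))
Q(Y) = -5 (Q(Y) = -5 + 0 = -5)
G(F) = -5 - F
y + G(178) = -15815 + (-5 - 1*178) = -15815 + (-5 - 178) = -15815 - 183 = -15998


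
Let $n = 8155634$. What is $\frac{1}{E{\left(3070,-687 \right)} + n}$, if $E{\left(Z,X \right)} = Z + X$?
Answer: $\frac{1}{8158017} \approx 1.2258 \cdot 10^{-7}$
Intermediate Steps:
$E{\left(Z,X \right)} = X + Z$
$\frac{1}{E{\left(3070,-687 \right)} + n} = \frac{1}{\left(-687 + 3070\right) + 8155634} = \frac{1}{2383 + 8155634} = \frac{1}{8158017}$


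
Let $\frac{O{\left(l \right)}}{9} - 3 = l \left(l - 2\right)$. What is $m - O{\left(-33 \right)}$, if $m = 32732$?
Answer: $22310$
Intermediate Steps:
$O{\left(l \right)} = 27 + 9 l \left(-2 + l\right)$ ($O{\left(l \right)} = 27 + 9 l \left(l - 2\right) = 27 + 9 l \left(-2 + l\right)$)
$m - O{\left(-33 \right)} = 32732 - \left(27 - -594 + 9 \left(-33\right)^{2}\right) = 32732 - \left(27 + 594 + 9 \cdot 1089\right) = 32732 - \left(27 + 594 + 9801\right) = 32732 - 10422 = 22310$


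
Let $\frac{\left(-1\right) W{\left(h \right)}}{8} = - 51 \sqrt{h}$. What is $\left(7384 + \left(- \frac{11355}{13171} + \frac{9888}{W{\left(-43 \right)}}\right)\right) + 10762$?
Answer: $\frac{238989611}{13171} - \frac{412 i \sqrt{43}}{731} \approx 18145.0 - 3.6958 i$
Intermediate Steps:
$W{\left(h \right)} = 408 \sqrt{h}$ ($W{\left(h \right)} = - 8 \left(- 51 \sqrt{h}\right) = 408 \sqrt{h}$)
$\left(7384 + \left(- \frac{11355}{13171} + \frac{9888}{W{\left(-43 \right)}}\right)\right) + 10762 = \left(7384 + \left(- \frac{11355}{13171} + \frac{9888}{408 \sqrt{-43}}\right)\right) + 10762 = \left(7384 + \left(\left(-11355\right) \frac{1}{13171} + \frac{9888}{408 i \sqrt{43}}\right)\right) + 10762 = \left(7384 - \left(\frac{11355}{13171} - \frac{9888}{408 i \sqrt{43}}\right)\right) + 10762 = \left(7384 - \left(\frac{11355}{13171} - 9888 \left(- \frac{i \sqrt{43}}{17544}\right)\right)\right) + 10762 = \left(7384 - \left(\frac{11355}{13171} + \frac{412 i \sqrt{43}}{731}\right)\right) + 10762 = \left(\frac{97243309}{13171} - \frac{412 i \sqrt{43}}{731}\right) + 10762 = \frac{238989611}{13171} - \frac{412 i \sqrt{43}}{731}$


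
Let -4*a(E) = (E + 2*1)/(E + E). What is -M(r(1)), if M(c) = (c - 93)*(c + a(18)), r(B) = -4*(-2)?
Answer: 24055/36 ≈ 668.19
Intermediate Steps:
a(E) = -(2 + E)/(8*E) (a(E) = -(E + 2*1)/(4*(E + E)) = -(E + 2)/(4*(2*E)) = -(2 + E)*1/(2*E)/4 = -(2 + E)/(8*E))
r(B) = 8
M(c) = (-93 + c)*(-5/36 + c) (M(c) = (c - 93)*(c + (1/8)*(-2 - 1*18)/18) = (-93 + c)*(c + (1/8)*(1/18)*(-2 - 18)) = (-93 + c)*(c + (1/8)*(1/18)*(-20)) = (-93 + c)*(c - 5/36) = (-93 + c)*(-5/36 + c))
-M(r(1)) = -(155/12 + 8**2 - 3353/36*8) = -(155/12 + 64 - 6706/9) = -1*(-24055/36) = 24055/36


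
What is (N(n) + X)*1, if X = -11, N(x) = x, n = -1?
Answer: -12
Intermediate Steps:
(N(n) + X)*1 = (-1 - 11)*1 = -12*1 = -12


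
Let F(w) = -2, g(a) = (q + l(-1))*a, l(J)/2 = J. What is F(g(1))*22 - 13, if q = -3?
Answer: -57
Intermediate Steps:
l(J) = 2*J
g(a) = -5*a (g(a) = (-3 + 2*(-1))*a = (-3 - 2)*a = -5*a)
F(g(1))*22 - 13 = -2*22 - 13 = -44 - 13 = -57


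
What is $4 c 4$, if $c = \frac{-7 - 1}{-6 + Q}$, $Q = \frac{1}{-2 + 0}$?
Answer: $\frac{256}{13} \approx 19.692$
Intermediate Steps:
$Q = - \frac{1}{2}$ ($Q = \frac{1}{-2} = - \frac{1}{2} \approx -0.5$)
$c = \frac{16}{13}$ ($c = \frac{-7 - 1}{-6 - \frac{1}{2}} = - \frac{8}{- \frac{13}{2}} = \left(-8\right) \left(- \frac{2}{13}\right) = \frac{16}{13} \approx 1.2308$)
$4 c 4 = 4 \cdot \frac{16}{13} \cdot 4 = \frac{64}{13} \cdot 4 = \frac{256}{13}$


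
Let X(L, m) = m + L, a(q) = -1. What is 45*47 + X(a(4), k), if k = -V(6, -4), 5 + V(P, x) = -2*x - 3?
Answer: 2114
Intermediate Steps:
V(P, x) = -8 - 2*x (V(P, x) = -5 + (-2*x - 3) = -5 + (-3 - 2*x) = -8 - 2*x)
k = 0 (k = -(-8 - 2*(-4)) = -(-8 + 8) = -1*0 = 0)
X(L, m) = L + m
45*47 + X(a(4), k) = 45*47 + (-1 + 0) = 2115 - 1 = 2114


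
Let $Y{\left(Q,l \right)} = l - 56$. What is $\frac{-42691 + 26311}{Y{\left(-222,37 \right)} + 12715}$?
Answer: $- \frac{1365}{1058} \approx -1.2902$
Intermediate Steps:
$Y{\left(Q,l \right)} = -56 + l$
$\frac{-42691 + 26311}{Y{\left(-222,37 \right)} + 12715} = \frac{-42691 + 26311}{\left(-56 + 37\right) + 12715} = - \frac{16380}{-19 + 12715} = - \frac{16380}{12696} = \left(-16380\right) \frac{1}{12696} = - \frac{1365}{1058}$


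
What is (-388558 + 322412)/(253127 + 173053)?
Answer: -33073/213090 ≈ -0.15521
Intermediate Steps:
(-388558 + 322412)/(253127 + 173053) = -66146/426180 = -66146*1/426180 = -33073/213090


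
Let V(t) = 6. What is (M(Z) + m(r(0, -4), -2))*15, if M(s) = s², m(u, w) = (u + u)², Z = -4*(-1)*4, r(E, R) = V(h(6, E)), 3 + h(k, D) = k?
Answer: 6000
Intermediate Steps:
h(k, D) = -3 + k
r(E, R) = 6
Z = 16 (Z = 4*4 = 16)
m(u, w) = 4*u² (m(u, w) = (2*u)² = 4*u²)
(M(Z) + m(r(0, -4), -2))*15 = (16² + 4*6²)*15 = (256 + 4*36)*15 = (256 + 144)*15 = 400*15 = 6000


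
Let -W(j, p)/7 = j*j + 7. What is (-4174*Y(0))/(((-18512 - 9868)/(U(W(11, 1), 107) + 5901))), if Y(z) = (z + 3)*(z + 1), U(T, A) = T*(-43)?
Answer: 8429393/430 ≈ 19603.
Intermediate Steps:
W(j, p) = -49 - 7*j² (W(j, p) = -7*(j*j + 7) = -7*(j² + 7) = -7*(7 + j²) = -49 - 7*j²)
U(T, A) = -43*T
Y(z) = (1 + z)*(3 + z) (Y(z) = (3 + z)*(1 + z) = (1 + z)*(3 + z))
(-4174*Y(0))/(((-18512 - 9868)/(U(W(11, 1), 107) + 5901))) = (-4174*(3 + 0² + 4*0))/(((-18512 - 9868)/(-43*(-49 - 7*11²) + 5901))) = (-4174*(3 + 0 + 0))/((-28380/(-43*(-49 - 7*121) + 5901))) = (-4174*3)/((-28380/(-43*(-49 - 847) + 5901))) = -12522/((-28380/(-43*(-896) + 5901))) = -12522/((-28380/(38528 + 5901))) = -12522/((-28380/44429)) = -12522/((-28380*1/44429)) = -12522/(-2580/4039) = -12522*(-4039/2580) = 8429393/430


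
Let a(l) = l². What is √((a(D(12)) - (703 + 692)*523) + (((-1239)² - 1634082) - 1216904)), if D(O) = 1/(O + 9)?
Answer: I*√902043449/21 ≈ 1430.2*I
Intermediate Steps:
D(O) = 1/(9 + O)
√((a(D(12)) - (703 + 692)*523) + (((-1239)² - 1634082) - 1216904)) = √(((1/(9 + 12))² - (703 + 692)*523) + (((-1239)² - 1634082) - 1216904)) = √(((1/21)² - 1395*523) + ((1535121 - 1634082) - 1216904)) = √(((1/21)² - 1*729585) + (-98961 - 1216904)) = √((1/441 - 729585) - 1315865) = √(-321746984/441 - 1315865) = √(-902043449/441) = I*√902043449/21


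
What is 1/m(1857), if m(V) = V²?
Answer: 1/3448449 ≈ 2.8999e-7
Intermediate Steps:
1/m(1857) = 1/(1857²) = 1/3448449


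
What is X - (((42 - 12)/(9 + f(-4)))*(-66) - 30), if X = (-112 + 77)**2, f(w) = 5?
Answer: 9775/7 ≈ 1396.4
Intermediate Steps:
X = 1225 (X = (-35)**2 = 1225)
X - (((42 - 12)/(9 + f(-4)))*(-66) - 30) = 1225 - (((42 - 12)/(9 + 5))*(-66) - 30) = 1225 - ((30/14)*(-66) - 30) = 1225 - ((30*(1/14))*(-66) - 30) = 1225 - ((15/7)*(-66) - 30) = 1225 - (-990/7 - 30) = 1225 - 1*(-1200/7) = 1225 + 1200/7 = 9775/7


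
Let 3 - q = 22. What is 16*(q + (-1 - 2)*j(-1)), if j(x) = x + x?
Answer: -208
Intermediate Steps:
q = -19 (q = 3 - 1*22 = 3 - 22 = -19)
j(x) = 2*x
16*(q + (-1 - 2)*j(-1)) = 16*(-19 + (-1 - 2)*(2*(-1))) = 16*(-19 - 3*(-2)) = 16*(-19 + 6) = 16*(-13) = -208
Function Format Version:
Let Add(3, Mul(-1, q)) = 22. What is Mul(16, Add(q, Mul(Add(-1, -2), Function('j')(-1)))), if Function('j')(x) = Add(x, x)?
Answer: -208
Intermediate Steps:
q = -19 (q = Add(3, Mul(-1, 22)) = Add(3, -22) = -19)
Function('j')(x) = Mul(2, x)
Mul(16, Add(q, Mul(Add(-1, -2), Function('j')(-1)))) = Mul(16, Add(-19, Mul(Add(-1, -2), Mul(2, -1)))) = Mul(16, Add(-19, Mul(-3, -2))) = Mul(16, Add(-19, 6)) = Mul(16, -13) = -208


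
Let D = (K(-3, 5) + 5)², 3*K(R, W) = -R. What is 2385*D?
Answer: 85860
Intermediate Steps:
K(R, W) = -R/3 (K(R, W) = (-R)/3 = -R/3)
D = 36 (D = (-⅓*(-3) + 5)² = (1 + 5)² = 6² = 36)
2385*D = 2385*36 = 85860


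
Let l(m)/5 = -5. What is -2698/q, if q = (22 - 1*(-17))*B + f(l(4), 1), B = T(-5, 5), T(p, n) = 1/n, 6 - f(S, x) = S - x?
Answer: -13490/199 ≈ -67.789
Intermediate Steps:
l(m) = -25 (l(m) = 5*(-5) = -25)
f(S, x) = 6 + x - S (f(S, x) = 6 - (S - x) = 6 + (x - S) = 6 + x - S)
B = ⅕ (B = 1/5 = ⅕ ≈ 0.20000)
q = 199/5 (q = (22 - 1*(-17))*(⅕) + (6 + 1 - 1*(-25)) = (22 + 17)*(⅕) + (6 + 1 + 25) = 39*(⅕) + 32 = 39/5 + 32 = 199/5 ≈ 39.800)
-2698/q = -2698/199/5 = -2698*5/199 = -13490/199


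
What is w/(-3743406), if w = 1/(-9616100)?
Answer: 1/35996966436600 ≈ 2.7780e-14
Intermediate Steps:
w = -1/9616100 ≈ -1.0399e-7
w/(-3743406) = -1/9616100/(-3743406) = -1/9616100*(-1/3743406) = 1/35996966436600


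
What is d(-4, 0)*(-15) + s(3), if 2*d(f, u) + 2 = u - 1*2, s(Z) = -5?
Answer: 25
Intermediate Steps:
d(f, u) = -2 + u/2 (d(f, u) = -1 + (u - 1*2)/2 = -1 + (u - 2)/2 = -1 + (-2 + u)/2 = -1 + (-1 + u/2) = -2 + u/2)
d(-4, 0)*(-15) + s(3) = (-2 + (½)*0)*(-15) - 5 = (-2 + 0)*(-15) - 5 = -2*(-15) - 5 = 30 - 5 = 25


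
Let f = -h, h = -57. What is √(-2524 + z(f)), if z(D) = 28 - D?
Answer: I*√2553 ≈ 50.527*I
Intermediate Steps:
f = 57 (f = -1*(-57) = 57)
√(-2524 + z(f)) = √(-2524 + (28 - 1*57)) = √(-2524 + (28 - 57)) = √(-2524 - 29) = √(-2553) = I*√2553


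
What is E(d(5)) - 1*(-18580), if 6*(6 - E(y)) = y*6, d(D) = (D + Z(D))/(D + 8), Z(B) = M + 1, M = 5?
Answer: 241607/13 ≈ 18585.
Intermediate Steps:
Z(B) = 6 (Z(B) = 5 + 1 = 6)
d(D) = (6 + D)/(8 + D) (d(D) = (D + 6)/(D + 8) = (6 + D)/(8 + D))
E(y) = 6 - y (E(y) = 6 - y*6/6 = 6 - y)
E(d(5)) - 1*(-18580) = (6 - (6 + 5)/(8 + 5)) - 1*(-18580) = (6 - 11/13) + 18580 = 67/13 + 18580 = 241607/13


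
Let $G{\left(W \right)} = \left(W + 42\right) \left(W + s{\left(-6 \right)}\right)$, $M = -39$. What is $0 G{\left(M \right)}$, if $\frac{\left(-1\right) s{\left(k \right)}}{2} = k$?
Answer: $0$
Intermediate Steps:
$s{\left(k \right)} = - 2 k$
$G{\left(W \right)} = \left(12 + W\right) \left(42 + W\right)$ ($G{\left(W \right)} = \left(W + 42\right) \left(W - -12\right) = \left(42 + W\right) \left(W + 12\right) = \left(42 + W\right) \left(12 + W\right) = \left(12 + W\right) \left(42 + W\right)$)
$0 G{\left(M \right)} = 0 \left(504 + \left(-39\right)^{2} + 54 \left(-39\right)\right) = 0 \left(504 + 1521 - 2106\right) = 0 \left(-81\right) = 0$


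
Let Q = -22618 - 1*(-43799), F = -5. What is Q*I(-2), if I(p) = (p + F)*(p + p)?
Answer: 593068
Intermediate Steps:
I(p) = 2*p*(-5 + p) (I(p) = (p - 5)*(p + p) = (-5 + p)*(2*p) = 2*p*(-5 + p))
Q = 21181 (Q = -22618 + 43799 = 21181)
Q*I(-2) = 21181*(2*(-2)*(-5 - 2)) = 21181*(2*(-2)*(-7)) = 21181*28 = 593068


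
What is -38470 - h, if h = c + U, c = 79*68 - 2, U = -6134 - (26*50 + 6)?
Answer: -36400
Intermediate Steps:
U = -7440 (U = -6134 - (1300 + 6) = -6134 - 1*1306 = -6134 - 1306 = -7440)
c = 5370 (c = 5372 - 2 = 5370)
h = -2070 (h = 5370 - 7440 = -2070)
-38470 - h = -38470 - 1*(-2070) = -38470 + 2070 = -36400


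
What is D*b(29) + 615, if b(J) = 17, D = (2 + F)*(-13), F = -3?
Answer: 836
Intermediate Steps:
D = 13 (D = (2 - 3)*(-13) = -1*(-13) = 13)
D*b(29) + 615 = 13*17 + 615 = 221 + 615 = 836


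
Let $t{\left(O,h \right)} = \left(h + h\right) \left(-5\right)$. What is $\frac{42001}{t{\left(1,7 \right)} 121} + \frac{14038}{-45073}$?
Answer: $- \frac{287430419}{54538330} \approx -5.2702$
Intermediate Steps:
$t{\left(O,h \right)} = - 10 h$ ($t{\left(O,h \right)} = 2 h \left(-5\right) = - 10 h$)
$\frac{42001}{t{\left(1,7 \right)} 121} + \frac{14038}{-45073} = \frac{42001}{\left(-10\right) 7 \cdot 121} + \frac{14038}{-45073} = \frac{42001}{\left(-70\right) 121} + 14038 \left(- \frac{1}{45073}\right) = \frac{42001}{-8470} - \frac{14038}{45073} = 42001 \left(- \frac{1}{8470}\right) - \frac{14038}{45073} = - \frac{42001}{8470} - \frac{14038}{45073} = - \frac{287430419}{54538330}$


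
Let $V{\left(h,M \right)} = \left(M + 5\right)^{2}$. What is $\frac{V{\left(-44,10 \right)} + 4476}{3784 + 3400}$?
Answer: $\frac{4701}{7184} \approx 0.65437$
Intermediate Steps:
$V{\left(h,M \right)} = \left(5 + M\right)^{2}$
$\frac{V{\left(-44,10 \right)} + 4476}{3784 + 3400} = \frac{\left(5 + 10\right)^{2} + 4476}{3784 + 3400} = \frac{15^{2} + 4476}{7184} = \left(225 + 4476\right) \frac{1}{7184} = 4701 \cdot \frac{1}{7184} = \frac{4701}{7184}$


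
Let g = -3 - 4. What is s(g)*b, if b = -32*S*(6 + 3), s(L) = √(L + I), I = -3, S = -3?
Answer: 864*I*√10 ≈ 2732.2*I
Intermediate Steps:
g = -7
s(L) = √(-3 + L) (s(L) = √(L - 3) = √(-3 + L))
b = 864 (b = -(-96)*(6 + 3) = -(-96)*9 = -32*(-27) = 864)
s(g)*b = √(-3 - 7)*864 = √(-10)*864 = (I*√10)*864 = 864*I*√10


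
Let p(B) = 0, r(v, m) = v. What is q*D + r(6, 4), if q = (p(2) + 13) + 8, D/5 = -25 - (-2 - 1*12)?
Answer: -1149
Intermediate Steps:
D = -55 (D = 5*(-25 - (-2 - 1*12)) = 5*(-25 - (-2 - 12)) = 5*(-25 - 1*(-14)) = 5*(-25 + 14) = 5*(-11) = -55)
q = 21 (q = (0 + 13) + 8 = 13 + 8 = 21)
q*D + r(6, 4) = 21*(-55) + 6 = -1155 + 6 = -1149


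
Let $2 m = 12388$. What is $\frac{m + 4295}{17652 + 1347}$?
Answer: $\frac{10489}{18999} \approx 0.55208$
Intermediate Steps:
$m = 6194$ ($m = \frac{1}{2} \cdot 12388 = 6194$)
$\frac{m + 4295}{17652 + 1347} = \frac{6194 + 4295}{17652 + 1347} = \frac{10489}{18999}$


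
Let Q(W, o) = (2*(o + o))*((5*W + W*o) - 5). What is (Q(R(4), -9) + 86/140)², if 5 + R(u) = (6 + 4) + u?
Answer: 10683909769/4900 ≈ 2.1804e+6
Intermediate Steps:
R(u) = 5 + u (R(u) = -5 + ((6 + 4) + u) = -5 + (10 + u) = 5 + u)
Q(W, o) = 4*o*(-5 + 5*W + W*o) (Q(W, o) = (2*(2*o))*(-5 + 5*W + W*o) = (4*o)*(-5 + 5*W + W*o) = 4*o*(-5 + 5*W + W*o))
(Q(R(4), -9) + 86/140)² = (4*(-9)*(-5 + 5*(5 + 4) + (5 + 4)*(-9)) + 86/140)² = (4*(-9)*(-5 + 5*9 + 9*(-9)) + 86*(1/140))² = (4*(-9)*(-5 + 45 - 81) + 43/70)² = (4*(-9)*(-41) + 43/70)² = (1476 + 43/70)² = (103363/70)² = 10683909769/4900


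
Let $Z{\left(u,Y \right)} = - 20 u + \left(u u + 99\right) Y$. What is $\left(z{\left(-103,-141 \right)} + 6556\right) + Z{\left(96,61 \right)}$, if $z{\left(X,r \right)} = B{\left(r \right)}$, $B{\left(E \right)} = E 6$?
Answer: $572005$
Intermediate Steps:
$B{\left(E \right)} = 6 E$
$z{\left(X,r \right)} = 6 r$
$Z{\left(u,Y \right)} = - 20 u + Y \left(99 + u^{2}\right)$ ($Z{\left(u,Y \right)} = - 20 u + \left(u^{2} + 99\right) Y = - 20 u + \left(99 + u^{2}\right) Y = - 20 u + Y \left(99 + u^{2}\right)$)
$\left(z{\left(-103,-141 \right)} + 6556\right) + Z{\left(96,61 \right)} = \left(6 \left(-141\right) + 6556\right) + \left(\left(-20\right) 96 + 99 \cdot 61 + 61 \cdot 96^{2}\right) = \left(-846 + 6556\right) + \left(-1920 + 6039 + 61 \cdot 9216\right) = 5710 + \left(-1920 + 6039 + 562176\right) = 5710 + 566295 = 572005$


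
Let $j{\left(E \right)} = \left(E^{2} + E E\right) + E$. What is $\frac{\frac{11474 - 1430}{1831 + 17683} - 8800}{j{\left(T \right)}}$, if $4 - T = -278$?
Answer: $- \frac{42928289}{777291405} \approx -0.055228$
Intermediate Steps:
$T = 282$ ($T = 4 - -278 = 4 + 278 = 282$)
$j{\left(E \right)} = E + 2 E^{2}$ ($j{\left(E \right)} = \left(E^{2} + E^{2}\right) + E = 2 E^{2} + E = E + 2 E^{2}$)
$\frac{\frac{11474 - 1430}{1831 + 17683} - 8800}{j{\left(T \right)}} = \frac{\frac{11474 - 1430}{1831 + 17683} - 8800}{282 \left(1 + 2 \cdot 282\right)} = \frac{\frac{10044}{19514} - 8800}{282 \left(1 + 564\right)} = \frac{10044 \cdot \frac{1}{19514} - 8800}{282 \cdot 565} = \frac{\frac{5022}{9757} - 8800}{159330} = \left(- \frac{85856578}{9757}\right) \frac{1}{159330} = - \frac{42928289}{777291405}$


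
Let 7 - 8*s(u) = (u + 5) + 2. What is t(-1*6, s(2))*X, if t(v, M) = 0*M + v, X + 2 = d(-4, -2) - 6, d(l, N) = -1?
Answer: 54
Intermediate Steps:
s(u) = -u/8 (s(u) = 7/8 - ((u + 5) + 2)/8 = 7/8 - ((5 + u) + 2)/8 = 7/8 - (7 + u)/8 = 7/8 + (-7/8 - u/8) = -u/8)
X = -9 (X = -2 + (-1 - 6) = -2 - 7 = -9)
t(v, M) = v (t(v, M) = 0 + v = v)
t(-1*6, s(2))*X = -1*6*(-9) = -6*(-9) = 54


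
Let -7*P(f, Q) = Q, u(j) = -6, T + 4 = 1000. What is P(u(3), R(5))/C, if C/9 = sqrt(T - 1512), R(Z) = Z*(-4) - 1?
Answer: -I*sqrt(129)/774 ≈ -0.014674*I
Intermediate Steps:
T = 996 (T = -4 + 1000 = 996)
R(Z) = -1 - 4*Z (R(Z) = -4*Z - 1 = -1 - 4*Z)
P(f, Q) = -Q/7
C = 18*I*sqrt(129) (C = 9*sqrt(996 - 1512) = 9*sqrt(-516) = 9*(2*I*sqrt(129)) = 18*I*sqrt(129) ≈ 204.44*I)
P(u(3), R(5))/C = (-(-1 - 4*5)/7)/((18*I*sqrt(129))) = (-(-1 - 20)/7)*(-I*sqrt(129)/2322) = (-1/7*(-21))*(-I*sqrt(129)/2322) = 3*(-I*sqrt(129)/2322) = -I*sqrt(129)/774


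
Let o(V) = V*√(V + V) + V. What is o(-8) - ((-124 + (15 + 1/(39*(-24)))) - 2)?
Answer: 96409/936 - 32*I ≈ 103.0 - 32.0*I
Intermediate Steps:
o(V) = V + √2*V^(3/2) (o(V) = V*√(2*V) + V = V*(√2*√V) + V = √2*V^(3/2) + V = V + √2*V^(3/2))
o(-8) - ((-124 + (15 + 1/(39*(-24)))) - 2) = (-8 + √2*(-8)^(3/2)) - ((-124 + (15 + 1/(39*(-24)))) - 2) = (-8 + √2*(-16*I*√2)) - ((-124 + (15 + (1/39)*(-1/24))) - 2) = (-8 - 32*I) - ((-124 + (15 - 1/936)) - 2) = (-8 - 32*I) - ((-124 + 14039/936) - 2) = (-8 - 32*I) - (-102025/936 - 2) = (-8 - 32*I) - 1*(-103897/936) = (-8 - 32*I) + 103897/936 = 96409/936 - 32*I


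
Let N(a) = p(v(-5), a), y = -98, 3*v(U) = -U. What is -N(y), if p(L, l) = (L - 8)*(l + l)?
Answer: -3724/3 ≈ -1241.3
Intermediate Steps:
v(U) = -U/3 (v(U) = (-U)/3 = -U/3)
p(L, l) = 2*l*(-8 + L) (p(L, l) = (-8 + L)*(2*l) = 2*l*(-8 + L))
N(a) = -38*a/3 (N(a) = 2*a*(-8 - ⅓*(-5)) = 2*a*(-8 + 5/3) = 2*a*(-19/3) = -38*a/3)
-N(y) = -(-38)*(-98)/3 = -1*3724/3 = -3724/3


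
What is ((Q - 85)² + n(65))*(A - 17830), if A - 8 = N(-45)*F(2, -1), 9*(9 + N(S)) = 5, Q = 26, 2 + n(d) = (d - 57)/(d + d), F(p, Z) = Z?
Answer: -36255056758/585 ≈ -6.1974e+7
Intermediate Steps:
n(d) = -2 + (-57 + d)/(2*d) (n(d) = -2 + (d - 57)/(d + d) = -2 + (-57 + d)/((2*d)) = -2 + (-57 + d)*(1/(2*d)) = -2 + (-57 + d)/(2*d))
N(S) = -76/9 (N(S) = -9 + (⅑)*5 = -9 + 5/9 = -76/9)
A = 148/9 (A = 8 - 76/9*(-1) = 8 + 76/9 = 148/9 ≈ 16.444)
((Q - 85)² + n(65))*(A - 17830) = ((26 - 85)² + (3/2)*(-19 - 1*65)/65)*(148/9 - 17830) = ((-59)² + (3/2)*(1/65)*(-19 - 65))*(-160322/9) = (3481 + (3/2)*(1/65)*(-84))*(-160322/9) = (3481 - 126/65)*(-160322/9) = (226139/65)*(-160322/9) = -36255056758/585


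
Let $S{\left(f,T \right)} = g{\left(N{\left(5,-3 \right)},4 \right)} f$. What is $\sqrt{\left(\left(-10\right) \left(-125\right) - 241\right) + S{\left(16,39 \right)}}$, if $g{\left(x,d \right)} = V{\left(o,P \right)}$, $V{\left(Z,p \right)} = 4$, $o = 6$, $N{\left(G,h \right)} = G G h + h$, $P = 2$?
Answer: $\sqrt{1073} \approx 32.757$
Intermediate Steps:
$N{\left(G,h \right)} = h + h G^{2}$ ($N{\left(G,h \right)} = G^{2} h + h = h G^{2} + h = h + h G^{2}$)
$g{\left(x,d \right)} = 4$
$S{\left(f,T \right)} = 4 f$
$\sqrt{\left(\left(-10\right) \left(-125\right) - 241\right) + S{\left(16,39 \right)}} = \sqrt{\left(\left(-10\right) \left(-125\right) - 241\right) + 4 \cdot 16} = \sqrt{\left(1250 - 241\right) + 64} = \sqrt{1009 + 64} = \sqrt{1073}$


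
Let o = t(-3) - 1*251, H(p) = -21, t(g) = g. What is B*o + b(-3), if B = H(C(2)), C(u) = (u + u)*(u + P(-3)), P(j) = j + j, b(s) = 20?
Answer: 5354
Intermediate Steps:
P(j) = 2*j
C(u) = 2*u*(-6 + u) (C(u) = (u + u)*(u + 2*(-3)) = (2*u)*(u - 6) = (2*u)*(-6 + u) = 2*u*(-6 + u))
B = -21
o = -254 (o = -3 - 1*251 = -3 - 251 = -254)
B*o + b(-3) = -21*(-254) + 20 = 5334 + 20 = 5354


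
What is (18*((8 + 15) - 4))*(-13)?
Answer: -4446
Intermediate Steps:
(18*((8 + 15) - 4))*(-13) = (18*(23 - 4))*(-13) = (18*19)*(-13) = 342*(-13) = -4446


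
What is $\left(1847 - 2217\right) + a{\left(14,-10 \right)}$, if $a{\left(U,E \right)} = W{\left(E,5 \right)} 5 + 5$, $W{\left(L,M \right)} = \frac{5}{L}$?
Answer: $- \frac{735}{2} \approx -367.5$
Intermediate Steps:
$a{\left(U,E \right)} = 5 + \frac{25}{E}$ ($a{\left(U,E \right)} = \frac{5}{E} 5 + 5 = \frac{25}{E} + 5 = 5 + \frac{25}{E}$)
$\left(1847 - 2217\right) + a{\left(14,-10 \right)} = \left(1847 - 2217\right) + \left(5 + \frac{25}{-10}\right) = -370 + \left(5 + 25 \left(- \frac{1}{10}\right)\right) = -370 + \left(5 - \frac{5}{2}\right) = -370 + \frac{5}{2} = - \frac{735}{2}$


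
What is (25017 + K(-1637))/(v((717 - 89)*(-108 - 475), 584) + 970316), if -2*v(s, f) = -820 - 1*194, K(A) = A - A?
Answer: 25017/970823 ≈ 0.025769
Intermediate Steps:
K(A) = 0
v(s, f) = 507 (v(s, f) = -(-820 - 1*194)/2 = -(-820 - 194)/2 = -½*(-1014) = 507)
(25017 + K(-1637))/(v((717 - 89)*(-108 - 475), 584) + 970316) = (25017 + 0)/(507 + 970316) = 25017/970823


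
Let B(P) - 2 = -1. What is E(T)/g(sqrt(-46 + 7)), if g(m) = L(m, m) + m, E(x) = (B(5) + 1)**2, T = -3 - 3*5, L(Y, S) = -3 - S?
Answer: -4/3 ≈ -1.3333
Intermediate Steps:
T = -18 (T = -3 - 15 = -18)
B(P) = 1 (B(P) = 2 - 1 = 1)
E(x) = 4 (E(x) = (1 + 1)**2 = 2**2 = 4)
g(m) = -3 (g(m) = (-3 - m) + m = -3)
E(T)/g(sqrt(-46 + 7)) = 4/(-3) = 4*(-1/3) = -4/3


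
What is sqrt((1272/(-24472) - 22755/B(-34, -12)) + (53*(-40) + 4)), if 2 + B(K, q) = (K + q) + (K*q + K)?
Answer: I*sqrt(2173777178157382)/997234 ≈ 46.753*I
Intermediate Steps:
B(K, q) = -2 + q + 2*K + K*q (B(K, q) = -2 + ((K + q) + (K*q + K)) = -2 + ((K + q) + (K + K*q)) = -2 + (q + 2*K + K*q) = -2 + q + 2*K + K*q)
sqrt((1272/(-24472) - 22755/B(-34, -12)) + (53*(-40) + 4)) = sqrt((1272/(-24472) - 22755/(-2 - 12 + 2*(-34) - 34*(-12))) + (53*(-40) + 4)) = sqrt((1272*(-1/24472) - 22755/(-2 - 12 - 68 + 408)) + (-2120 + 4)) = sqrt((-159/3059 - 22755/326) - 2116) = sqrt(-69659379/997234 - 2116) = sqrt(-2179806523/997234) = I*sqrt(2173777178157382)/997234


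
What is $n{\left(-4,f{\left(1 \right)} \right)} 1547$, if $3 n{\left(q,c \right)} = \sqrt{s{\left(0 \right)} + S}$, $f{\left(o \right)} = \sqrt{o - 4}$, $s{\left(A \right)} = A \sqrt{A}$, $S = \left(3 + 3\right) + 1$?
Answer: $\frac{1547 \sqrt{7}}{3} \approx 1364.3$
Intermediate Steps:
$S = 7$ ($S = 6 + 1 = 7$)
$s{\left(A \right)} = A^{\frac{3}{2}}$
$f{\left(o \right)} = \sqrt{-4 + o}$
$n{\left(q,c \right)} = \frac{\sqrt{7}}{3}$ ($n{\left(q,c \right)} = \frac{\sqrt{0^{\frac{3}{2}} + 7}}{3} = \frac{\sqrt{0 + 7}}{3} = \frac{\sqrt{7}}{3}$)
$n{\left(-4,f{\left(1 \right)} \right)} 1547 = \frac{\sqrt{7}}{3} \cdot 1547 = \frac{1547 \sqrt{7}}{3}$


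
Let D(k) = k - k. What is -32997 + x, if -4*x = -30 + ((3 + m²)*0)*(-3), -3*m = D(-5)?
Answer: -65979/2 ≈ -32990.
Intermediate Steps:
D(k) = 0
m = 0 (m = -⅓*0 = 0)
x = 15/2 (x = -(-30 + ((3 + 0²)*0)*(-3))/4 = -(-30 + ((3 + 0)*0)*(-3))/4 = -(-30 + (3*0)*(-3))/4 = -(-30 + 0*(-3))/4 = -(-30 + 0)/4 = -¼*(-30) = 15/2 ≈ 7.5000)
-32997 + x = -32997 + 15/2 = -65979/2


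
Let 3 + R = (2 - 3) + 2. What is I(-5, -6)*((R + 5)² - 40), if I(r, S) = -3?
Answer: 93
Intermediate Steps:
R = -2 (R = -3 + ((2 - 3) + 2) = -3 + (-1 + 2) = -3 + 1 = -2)
I(-5, -6)*((R + 5)² - 40) = -3*((-2 + 5)² - 40) = -3*(3² - 40) = -3*(9 - 40) = -3*(-31) = 93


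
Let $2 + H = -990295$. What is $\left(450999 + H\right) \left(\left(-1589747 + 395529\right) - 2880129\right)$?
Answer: $2197287188406$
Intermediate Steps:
$H = -990297$ ($H = -2 - 990295 = -990297$)
$\left(450999 + H\right) \left(\left(-1589747 + 395529\right) - 2880129\right) = \left(450999 - 990297\right) \left(\left(-1589747 + 395529\right) - 2880129\right) = - 539298 \left(-1194218 - 2880129\right) = \left(-539298\right) \left(-4074347\right) = 2197287188406$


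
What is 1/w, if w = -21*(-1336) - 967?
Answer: 1/27089 ≈ 3.6915e-5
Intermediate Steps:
w = 27089 (w = 28056 - 967 = 27089)
1/w = 1/27089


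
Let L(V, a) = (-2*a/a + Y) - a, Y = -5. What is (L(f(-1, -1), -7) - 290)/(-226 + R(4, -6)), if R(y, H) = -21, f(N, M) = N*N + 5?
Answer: 290/247 ≈ 1.1741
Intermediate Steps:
f(N, M) = 5 + N**2 (f(N, M) = N**2 + 5 = 5 + N**2)
L(V, a) = -7 - a (L(V, a) = (-2*a/a - 5) - a = (-2*1 - 5) - a = (-2 - 5) - a = -7 - a)
(L(f(-1, -1), -7) - 290)/(-226 + R(4, -6)) = ((-7 - 1*(-7)) - 290)/(-226 - 21) = ((-7 + 7) - 290)/(-247) = (0 - 290)*(-1/247) = -290*(-1/247) = 290/247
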